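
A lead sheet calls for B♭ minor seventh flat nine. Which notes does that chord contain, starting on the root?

Bb – Db – F – Ab – Cb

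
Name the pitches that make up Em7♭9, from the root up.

Root E, quality minor seventh flat nine:
- root: E
- minor 3rd: G
- perfect 5th: B
- minor 7th: D
- minor 9th: F

E, G, B, D, F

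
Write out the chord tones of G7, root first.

G B D F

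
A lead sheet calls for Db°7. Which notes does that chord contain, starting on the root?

Root Db, quality diminished seventh:
- root: Db
- minor 3rd: Fb
- diminished 5th: Abb
- diminished 7th: Cbb

Db, Fb, Abb, Cbb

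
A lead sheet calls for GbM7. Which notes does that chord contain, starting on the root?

Gb  Bb  Db  F

GbM7: major seventh on Gb.
Root: Gb
Major 3rd (3rd): Bb
Perfect 5th (5th): Db
Major 7th (7th): F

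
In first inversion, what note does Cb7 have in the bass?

Cb7 in root position is Cb–Eb–Gb–Bbb.
First inversion places the third in the bass, which is Eb.

Eb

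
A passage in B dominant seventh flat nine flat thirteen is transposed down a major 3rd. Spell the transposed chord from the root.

G, B, D, F, A♭, E♭

Transposed root: B → G (major 3rd down). So we spell G dominant seventh flat nine flat thirteen:
G — root
B — major 3rd
D — perfect 5th
F — minor 7th
A♭ — minor 9th
E♭ — minor 13th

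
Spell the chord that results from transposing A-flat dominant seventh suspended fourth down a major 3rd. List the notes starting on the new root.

A major 3rd down from Ab is Fb, so the new chord is Fb dominant seventh suspended fourth.
- root: Fb
- perfect 4th: Bbb
- perfect 5th: Cb
- minor 7th: Ebb

Fb Bbb Cb Ebb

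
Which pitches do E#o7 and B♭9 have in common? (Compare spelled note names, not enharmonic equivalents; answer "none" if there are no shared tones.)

D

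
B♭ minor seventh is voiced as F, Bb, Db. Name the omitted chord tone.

Ab

The full B♭ minor seventh chord is Bb, Db, F, Ab.
Comparing with the voicing, the minor 7th (7th) — Ab — is absent.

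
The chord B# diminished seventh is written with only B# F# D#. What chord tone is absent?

The full B# diminished seventh chord is B#, D#, F#, A.
Comparing with the voicing, the diminished 7th (7th) — A — is absent.

A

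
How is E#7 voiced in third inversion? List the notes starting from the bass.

D♯  E♯  G𝄪  B♯

E#7 = E♯–G𝄪–B♯–D♯; third inversion → seventh (D♯) lowest.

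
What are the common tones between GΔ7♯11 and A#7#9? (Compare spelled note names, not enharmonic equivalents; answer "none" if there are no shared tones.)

none

GΔ7♯11: G B D F# C#
A#7#9: A# C## E# G# B##
Common to both → none.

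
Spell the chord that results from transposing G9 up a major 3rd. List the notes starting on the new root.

B, D#, F#, A, C#

Transposed root: G → B (major 3rd up). So we spell B dominant ninth:
- root: B
- major 3rd: D#
- perfect 5th: F#
- minor 7th: A
- major 9th: C#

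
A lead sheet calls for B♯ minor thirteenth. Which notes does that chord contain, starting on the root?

Root B-sharp, quality minor thirteenth:
B-sharp — root
D-sharp — minor 3rd
F-double-sharp — perfect 5th
A-sharp — minor 7th
C-double-sharp — major 9th
E-sharp — perfect 11th
G-double-sharp — major 13th

B-sharp – D-sharp – F-double-sharp – A-sharp – C-double-sharp – E-sharp – G-double-sharp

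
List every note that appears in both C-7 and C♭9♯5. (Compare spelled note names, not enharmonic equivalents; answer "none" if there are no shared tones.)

Eb – G

C-7: C Eb G Bb
C♭9♯5: Cb Eb G Bbb Db
Common to both → Eb, G.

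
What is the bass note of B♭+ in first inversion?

D

B♭+ in root position is Bb–D–F#.
First inversion places the third in the bass, which is D.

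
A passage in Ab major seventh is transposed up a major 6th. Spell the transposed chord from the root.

Transposed root: Ab → F (major 6th up). So we spell F major seventh:
root → F
3rd (major 3rd) → A
5th (perfect 5th) → C
7th (major 7th) → E

F, A, C, E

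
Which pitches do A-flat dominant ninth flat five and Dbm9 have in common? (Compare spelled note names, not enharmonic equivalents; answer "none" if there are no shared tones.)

Ab

A-flat dominant ninth flat five = Ab, C, Ebb, Gb, Bb.
Dbm9 = Db, Fb, Ab, Cb, Eb.
Shared: Ab.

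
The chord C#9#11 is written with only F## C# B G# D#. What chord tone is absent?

E#

C#9#11 = C#, E#, G#, B, D#, F##. The voicing lacks the 3rd (major 3rd), E#.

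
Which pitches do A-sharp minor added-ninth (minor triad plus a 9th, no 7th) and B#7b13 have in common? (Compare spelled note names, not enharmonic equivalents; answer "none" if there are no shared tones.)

A-sharp minor added-ninth: A# C# E# B#
B#7b13: B# D## F## A# G#
Common to both → A#, B#.

A# B#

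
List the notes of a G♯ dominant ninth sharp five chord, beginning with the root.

G♯  B♯  D𝄪  F♯  A♯

G♯ dominant ninth sharp five: dominant ninth sharp five on G♯.
Root: G♯
Major 3rd (3rd): B♯
Augmented 5th (5th): D𝄪
Minor 7th (7th): F♯
Major 9th (9th): A♯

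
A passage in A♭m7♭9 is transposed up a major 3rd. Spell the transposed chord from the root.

C, Eb, G, Bb, Db

Ab up a major 3rd → C. New chord: C minor seventh flat nine.
Root: C
Minor 3rd (3rd): Eb
Perfect 5th (5th): G
Minor 7th (7th): Bb
Minor 9th (9th): Db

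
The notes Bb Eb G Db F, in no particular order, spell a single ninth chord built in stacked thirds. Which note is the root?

Arranged so that each adjacent pair is a third by letter name: Eb – G – Bb – Db – F.
The bottom of that stack, Eb, is the root (this is Eb dominant ninth).

Eb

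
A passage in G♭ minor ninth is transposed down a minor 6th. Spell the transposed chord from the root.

A minor 6th down from G-flat is B-flat, so the new chord is B-flat minor ninth.
B-flat — root
D-flat — minor 3rd
F — perfect 5th
A-flat — minor 7th
C — major 9th

B-flat D-flat F A-flat C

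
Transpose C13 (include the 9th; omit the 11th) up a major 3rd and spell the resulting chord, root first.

C up a major 3rd → E. New chord: E dominant thirteenth.
Root: E
Major 3rd (3rd): G#
Perfect 5th (5th): B
Minor 7th (7th): D
Major 9th (9th): F#
Major 13th (13th): C#

E  G#  B  D  F#  C#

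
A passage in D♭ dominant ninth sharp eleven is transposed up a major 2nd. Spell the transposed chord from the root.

D-flat up a major 2nd → E-flat. New chord: E-flat dominant ninth sharp eleven.
root → E-flat
3rd (major 3rd) → G
5th (perfect 5th) → B-flat
7th (minor 7th) → D-flat
9th (major 9th) → F
11th (augmented 11th) → A

E-flat  G  B-flat  D-flat  F  A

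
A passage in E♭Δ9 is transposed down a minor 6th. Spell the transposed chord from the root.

Eb down a minor 6th → G. New chord: G major ninth.
root → G
3rd (major 3rd) → B
5th (perfect 5th) → D
7th (major 7th) → F#
9th (major 9th) → A

G  B  D  F#  A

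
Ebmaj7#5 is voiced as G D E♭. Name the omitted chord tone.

B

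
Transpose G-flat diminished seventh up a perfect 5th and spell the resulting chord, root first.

G-flat up a perfect 5th → D-flat. New chord: D-flat diminished seventh.
root → D-flat
3rd (minor 3rd) → F-flat
5th (diminished 5th) → A-double-flat
7th (diminished 7th) → C-double-flat

D-flat, F-flat, A-double-flat, C-double-flat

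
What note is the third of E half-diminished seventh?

Root of E half-diminished seventh = E. The 3rd is a minor 3rd: E up a minor 3rd → G.

G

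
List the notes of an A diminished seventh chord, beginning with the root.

Root A, quality diminished seventh:
Root: A
Minor 3rd (3rd): C
Diminished 5th (5th): E-flat
Diminished 7th (7th): G-flat

A – C – E-flat – G-flat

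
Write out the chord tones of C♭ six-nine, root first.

C♭ six-nine: six-nine on C-flat.
C-flat — root
E-flat — major 3rd
G-flat — perfect 5th
A-flat — major 6th
D-flat — major 9th

C-flat  E-flat  G-flat  A-flat  D-flat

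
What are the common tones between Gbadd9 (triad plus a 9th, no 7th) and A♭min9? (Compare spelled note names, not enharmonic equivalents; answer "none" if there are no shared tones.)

Gb Bb Ab

Gbadd9: Gb Bb Db Ab
A♭min9: Ab Cb Eb Gb Bb
Common to both → Gb, Bb, Ab.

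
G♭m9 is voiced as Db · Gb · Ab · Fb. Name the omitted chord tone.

G♭m9 = Gb, Bbb, Db, Fb, Ab. The voicing lacks the 3rd (minor 3rd), Bbb.

Bbb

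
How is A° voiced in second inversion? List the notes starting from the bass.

A° = A–C–Eb; second inversion → fifth (Eb) lowest.

Eb – A – C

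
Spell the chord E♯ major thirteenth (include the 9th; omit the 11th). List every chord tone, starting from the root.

E♯ major thirteenth: major thirteenth on E-sharp.
- root: E-sharp
- major 3rd: G-double-sharp
- perfect 5th: B-sharp
- major 7th: D-double-sharp
- major 9th: F-double-sharp
- major 13th: C-double-sharp

E-sharp  G-double-sharp  B-sharp  D-double-sharp  F-double-sharp  C-double-sharp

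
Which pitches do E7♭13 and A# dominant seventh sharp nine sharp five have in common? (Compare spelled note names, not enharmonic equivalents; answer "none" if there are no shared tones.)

G♯

E7♭13 = E, G♯, B, D, C.
A# dominant seventh sharp nine sharp five = A♯, C𝄪, E𝄪, G♯, B𝄪.
Shared: G♯.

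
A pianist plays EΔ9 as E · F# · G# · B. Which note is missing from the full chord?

D#

EΔ9 = E, G#, B, D#, F#. The voicing lacks the 7th (major 7th), D#.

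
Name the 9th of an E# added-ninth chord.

F##

Root of E# added-ninth = E#. The 9th is a major 9th: E# up a major 9th → F##.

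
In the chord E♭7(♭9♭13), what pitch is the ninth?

E♭7(♭9♭13) is built on Eb; its 9th is a minor 9th above the root.
A second above E uses the letter F, and the minor 9th above Eb is Fb.

Fb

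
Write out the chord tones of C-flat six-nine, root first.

C-flat six-nine is a six-nine built on C-flat.
- root: C-flat
- major 3rd: E-flat
- perfect 5th: G-flat
- major 6th: A-flat
- major 9th: D-flat

C-flat E-flat G-flat A-flat D-flat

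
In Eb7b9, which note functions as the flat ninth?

Fb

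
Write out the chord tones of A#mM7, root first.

A#, C#, E#, G##

A#mM7: minor-major seventh on A#.
A# — root
C# — minor 3rd
E# — perfect 5th
G## — major 7th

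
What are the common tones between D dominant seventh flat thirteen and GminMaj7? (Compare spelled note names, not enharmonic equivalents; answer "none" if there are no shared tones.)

D  F#  Bb

D dominant seventh flat thirteen = D, F#, A, C, Bb.
GminMaj7 = G, Bb, D, F#.
Shared: D, F#, Bb.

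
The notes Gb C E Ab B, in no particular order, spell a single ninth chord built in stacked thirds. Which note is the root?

Ab

Arranged so that each adjacent pair is a third by letter name: Ab – C – E – Gb – B.
The bottom of that stack, Ab, is the root (this is Ab dominant seventh sharp nine sharp five).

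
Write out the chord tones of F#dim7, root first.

F♯  A  C  E♭

Root F♯, quality diminished seventh:
F♯ — root
A — minor 3rd
C — diminished 5th
E♭ — diminished 7th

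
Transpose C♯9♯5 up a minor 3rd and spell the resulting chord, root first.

E  G♯  B♯  D  F♯

C♯ up a minor 3rd → E. New chord: E dominant ninth sharp five.
root → E
3rd (major 3rd) → G♯
5th (augmented 5th) → B♯
7th (minor 7th) → D
9th (major 9th) → F♯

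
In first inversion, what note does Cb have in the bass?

Eb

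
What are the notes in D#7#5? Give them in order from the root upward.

D♯, F𝄪, A𝄪, C♯

Root D♯, quality augmented seventh:
- root: D♯
- major 3rd: F𝄪
- augmented 5th: A𝄪
- minor 7th: C♯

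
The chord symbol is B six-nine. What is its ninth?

C-sharp

B six-nine is built on B; its 9th is a major 9th above the root.
A second above B uses the letter C, and the major 9th above B is C-sharp.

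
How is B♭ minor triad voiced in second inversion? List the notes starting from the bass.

In root position, B♭ minor triad is Bb–Db–F.
Second inversion puts the fifth (F) in the bass.

F, Bb, Db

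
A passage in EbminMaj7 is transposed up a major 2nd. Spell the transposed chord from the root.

Transposed root: Eb → F (major 2nd up). So we spell F minor-major seventh:
F — root
Ab — minor 3rd
C — perfect 5th
E — major 7th

F, Ab, C, E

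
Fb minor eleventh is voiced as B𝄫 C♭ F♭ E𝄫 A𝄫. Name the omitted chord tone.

The full Fb minor eleventh chord is F♭, A𝄫, C♭, E𝄫, G♭, B𝄫.
Comparing with the voicing, the major 9th (9th) — G♭ — is absent.

G♭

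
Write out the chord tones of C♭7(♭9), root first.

C♭7(♭9): dominant seventh flat nine on Cb.
Cb — root
Eb — major 3rd
Gb — perfect 5th
Bbb — minor 7th
Dbb — minor 9th

Cb Eb Gb Bbb Dbb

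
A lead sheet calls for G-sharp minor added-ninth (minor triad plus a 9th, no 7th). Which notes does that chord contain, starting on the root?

Root G-sharp, quality minor added-ninth:
- root: G-sharp
- minor 3rd: B
- perfect 5th: D-sharp
- major 9th: A-sharp

G-sharp – B – D-sharp – A-sharp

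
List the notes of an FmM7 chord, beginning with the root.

Root F, quality minor-major seventh:
root → F
3rd (minor 3rd) → Ab
5th (perfect 5th) → C
7th (major 7th) → E

F, Ab, C, E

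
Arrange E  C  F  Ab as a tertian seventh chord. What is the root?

F

Arranged so that each adjacent pair is a third by letter name: F – Ab – C – E.
The bottom of that stack, F, is the root (this is F minor-major seventh).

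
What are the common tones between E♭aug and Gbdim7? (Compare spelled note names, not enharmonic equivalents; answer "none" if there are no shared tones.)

E♭aug = Eb, G, B.
Gbdim7 = Gb, Bbb, Dbb, Fbb.
Shared: none.

none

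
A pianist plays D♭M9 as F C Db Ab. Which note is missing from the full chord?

Eb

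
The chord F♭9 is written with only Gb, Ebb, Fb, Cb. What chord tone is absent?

The full F♭9 chord is Fb, Ab, Cb, Ebb, Gb.
Comparing with the voicing, the major 3rd (3rd) — Ab — is absent.

Ab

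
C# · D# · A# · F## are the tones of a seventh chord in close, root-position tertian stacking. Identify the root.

D#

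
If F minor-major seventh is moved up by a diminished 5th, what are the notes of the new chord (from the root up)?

Cb  Ebb  Gb  Bb

Transposed root: F → Cb (diminished 5th up). So we spell Cb minor-major seventh:
root → Cb
3rd (minor 3rd) → Ebb
5th (perfect 5th) → Gb
7th (major 7th) → Bb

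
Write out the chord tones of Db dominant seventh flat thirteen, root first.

D♭, F, A♭, C♭, B𝄫

Db dominant seventh flat thirteen is a dominant seventh flat thirteen built on D♭.
root → D♭
3rd (major 3rd) → F
5th (perfect 5th) → A♭
7th (minor 7th) → C♭
13th (minor 13th) → B𝄫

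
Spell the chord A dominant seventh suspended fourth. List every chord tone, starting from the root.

A dominant seventh suspended fourth: dominant seventh suspended fourth on A.
root → A
4th (perfect 4th) → D
5th (perfect 5th) → E
7th (minor 7th) → G

A D E G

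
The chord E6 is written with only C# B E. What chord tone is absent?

E6 = E, G#, B, C#. The voicing lacks the 3rd (major 3rd), G#.

G#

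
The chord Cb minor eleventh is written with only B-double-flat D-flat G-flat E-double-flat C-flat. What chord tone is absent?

F-flat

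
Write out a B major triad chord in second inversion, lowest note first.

B major triad = B–D♯–F♯; second inversion → fifth (F♯) lowest.

F♯ B D♯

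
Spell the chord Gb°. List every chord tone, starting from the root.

Gb, Bbb, Dbb

Gb° is a diminished triad built on Gb.
- root: Gb
- minor 3rd: Bbb
- diminished 5th: Dbb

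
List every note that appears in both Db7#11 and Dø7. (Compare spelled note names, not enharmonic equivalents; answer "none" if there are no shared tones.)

F, Ab

Db7#11 = Db, F, Ab, Cb, G.
Dø7 = D, F, Ab, C.
Shared: F, Ab.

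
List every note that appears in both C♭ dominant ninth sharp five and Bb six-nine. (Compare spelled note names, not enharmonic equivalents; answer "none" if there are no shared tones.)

C♭ dominant ninth sharp five = Cb, Eb, G, Bbb, Db.
Bb six-nine = Bb, D, F, G, C.
Shared: G.

G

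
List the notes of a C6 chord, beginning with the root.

C6: major sixth on C.
- root: C
- major 3rd: E
- perfect 5th: G
- major 6th: A

C, E, G, A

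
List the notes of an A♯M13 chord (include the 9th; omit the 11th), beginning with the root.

Root A#, quality major thirteenth:
A# — root
C## — major 3rd
E# — perfect 5th
G## — major 7th
B# — major 9th
F## — major 13th

A#  C##  E#  G##  B#  F##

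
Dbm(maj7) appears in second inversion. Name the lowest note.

Ab

Dbm(maj7) = Db–Fb–Ab–C. Second inversion → fifth in the bass = Ab.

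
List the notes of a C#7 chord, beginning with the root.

C#, E#, G#, B

C#7 is a dominant seventh built on C#.
- root: C#
- major 3rd: E#
- perfect 5th: G#
- minor 7th: B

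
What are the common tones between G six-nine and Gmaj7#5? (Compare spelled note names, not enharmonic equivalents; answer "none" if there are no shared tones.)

G B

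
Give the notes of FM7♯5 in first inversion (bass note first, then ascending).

In root position, FM7♯5 is F–A–C#–E.
First inversion puts the third (A) in the bass.

A C# E F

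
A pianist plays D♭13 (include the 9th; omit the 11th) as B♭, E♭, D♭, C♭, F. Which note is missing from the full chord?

D♭13 = D♭, F, A♭, C♭, E♭, B♭. The voicing lacks the 5th (perfect 5th), A♭.

A♭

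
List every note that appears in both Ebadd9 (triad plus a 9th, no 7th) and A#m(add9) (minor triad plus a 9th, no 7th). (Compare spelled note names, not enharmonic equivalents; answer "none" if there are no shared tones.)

Ebadd9: E♭ G B♭ F
A#m(add9): A♯ C♯ E♯ B♯
Common to both → none.

none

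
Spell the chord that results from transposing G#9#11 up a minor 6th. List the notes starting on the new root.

E G♯ B D F♯ A♯

G♯ up a minor 6th → E. New chord: E dominant ninth sharp eleven.
- root: E
- major 3rd: G♯
- perfect 5th: B
- minor 7th: D
- major 9th: F♯
- augmented 11th: A♯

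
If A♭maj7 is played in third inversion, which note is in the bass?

G

A♭maj7 in root position is Ab–C–Eb–G.
Third inversion places the seventh in the bass, which is G.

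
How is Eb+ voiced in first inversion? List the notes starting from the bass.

Eb+ = Eb–G–B; first inversion → third (G) lowest.

G  B  Eb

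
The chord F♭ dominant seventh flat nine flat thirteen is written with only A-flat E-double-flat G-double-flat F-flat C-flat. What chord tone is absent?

D-double-flat

F♭ dominant seventh flat nine flat thirteen = F-flat, A-flat, C-flat, E-double-flat, G-double-flat, D-double-flat. The voicing lacks the 13th (minor 13th), D-double-flat.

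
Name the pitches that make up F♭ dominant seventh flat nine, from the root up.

Fb, Ab, Cb, Ebb, Gbb

F♭ dominant seventh flat nine is a dominant seventh flat nine built on Fb.
Root: Fb
Major 3rd (3rd): Ab
Perfect 5th (5th): Cb
Minor 7th (7th): Ebb
Minor 9th (9th): Gbb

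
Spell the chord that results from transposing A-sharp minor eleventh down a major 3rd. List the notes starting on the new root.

F-sharp A C-sharp E G-sharp B

A major 3rd down from A-sharp is F-sharp, so the new chord is F-sharp minor eleventh.
- root: F-sharp
- minor 3rd: A
- perfect 5th: C-sharp
- minor 7th: E
- major 9th: G-sharp
- perfect 11th: B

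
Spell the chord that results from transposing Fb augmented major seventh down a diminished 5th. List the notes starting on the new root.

Fb down a diminished 5th → Bb. New chord: Bb augmented major seventh.
Root: Bb
Major 3rd (3rd): D
Augmented 5th (5th): F#
Major 7th (7th): A

Bb, D, F#, A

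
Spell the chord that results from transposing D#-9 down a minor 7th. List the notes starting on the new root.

E♯, G♯, B♯, D♯, F𝄪

A minor 7th down from D♯ is E♯, so the new chord is E♯ minor ninth.
Root: E♯
Minor 3rd (3rd): G♯
Perfect 5th (5th): B♯
Minor 7th (7th): D♯
Major 9th (9th): F𝄪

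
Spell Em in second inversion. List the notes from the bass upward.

In root position, Em is E–G–B.
Second inversion puts the fifth (B) in the bass.

B  E  G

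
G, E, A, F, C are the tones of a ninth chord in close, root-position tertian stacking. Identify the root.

F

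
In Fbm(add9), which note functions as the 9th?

Gb

Fbm(add9) is built on Fb; its 9th is a major 9th above the root.
A second above F uses the letter G, and the major 9th above Fb is Gb.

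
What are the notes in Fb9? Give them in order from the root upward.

Fb9: dominant ninth on Fb.
root → Fb
3rd (major 3rd) → Ab
5th (perfect 5th) → Cb
7th (minor 7th) → Ebb
9th (major 9th) → Gb

Fb, Ab, Cb, Ebb, Gb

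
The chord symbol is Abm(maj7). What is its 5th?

Abm(maj7) is built on Ab; its 5th is a perfect 5th above the root.
A fifth above A uses the letter E, and the perfect 5th above Ab is Eb.

Eb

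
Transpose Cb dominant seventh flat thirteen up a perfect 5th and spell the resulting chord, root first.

Transposed root: Cb → Gb (perfect 5th up). So we spell Gb dominant seventh flat thirteen:
Gb — root
Bb — major 3rd
Db — perfect 5th
Fb — minor 7th
Ebb — minor 13th

Gb  Bb  Db  Fb  Ebb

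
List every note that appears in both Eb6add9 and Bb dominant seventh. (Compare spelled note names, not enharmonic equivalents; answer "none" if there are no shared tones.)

Bb  F

Eb6add9: Eb G Bb C F
Bb dominant seventh: Bb D F Ab
Common to both → Bb, F.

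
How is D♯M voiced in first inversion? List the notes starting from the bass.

D♯M = D#–F##–A#; first inversion → third (F##) lowest.

F##, A#, D#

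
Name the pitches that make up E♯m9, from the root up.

E#  G#  B#  D#  F##

E♯m9: minor ninth on E#.
Root: E#
Minor 3rd (3rd): G#
Perfect 5th (5th): B#
Minor 7th (7th): D#
Major 9th (9th): F##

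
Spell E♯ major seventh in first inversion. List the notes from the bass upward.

G𝄪, B♯, D𝄪, E♯

E♯ major seventh = E♯–G𝄪–B♯–D𝄪; first inversion → third (G𝄪) lowest.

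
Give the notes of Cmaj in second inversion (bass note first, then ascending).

G, C, E

In root position, Cmaj is C–E–G.
Second inversion puts the fifth (G) in the bass.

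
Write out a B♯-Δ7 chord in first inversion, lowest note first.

B♯-Δ7 = B♯–D♯–F𝄪–A𝄪; first inversion → third (D♯) lowest.

D♯ F𝄪 A𝄪 B♯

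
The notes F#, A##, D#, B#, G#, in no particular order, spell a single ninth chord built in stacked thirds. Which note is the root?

Arranged so that each adjacent pair is a third by letter name: G# – B# – D# – F# – A##.
The bottom of that stack, G#, is the root (this is G# dominant seventh sharp nine).

G#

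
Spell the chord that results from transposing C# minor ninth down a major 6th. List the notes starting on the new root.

E, G, B, D, F#

A major 6th down from C# is E, so the new chord is E minor ninth.
- root: E
- minor 3rd: G
- perfect 5th: B
- minor 7th: D
- major 9th: F#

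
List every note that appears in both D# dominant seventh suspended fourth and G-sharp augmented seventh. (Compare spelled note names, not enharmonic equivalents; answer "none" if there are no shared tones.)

G-sharp

D# dominant seventh suspended fourth: D-sharp G-sharp A-sharp C-sharp
G-sharp augmented seventh: G-sharp B-sharp D-double-sharp F-sharp
Common to both → G-sharp.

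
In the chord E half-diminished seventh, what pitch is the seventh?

E half-diminished seventh is built on E; its 7th is a minor 7th above the root.
A seventh above E uses the letter D, and the minor 7th above E is D.

D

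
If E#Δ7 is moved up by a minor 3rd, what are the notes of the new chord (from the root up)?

G#, B#, D#, F##

A minor 3rd up from E# is G#, so the new chord is G# major seventh.
- root: G#
- major 3rd: B#
- perfect 5th: D#
- major 7th: F##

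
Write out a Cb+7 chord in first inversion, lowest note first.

Eb G Bbb Cb

In root position, Cb+7 is Cb–Eb–G–Bbb.
First inversion puts the third (Eb) in the bass.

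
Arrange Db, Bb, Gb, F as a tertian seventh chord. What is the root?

Gb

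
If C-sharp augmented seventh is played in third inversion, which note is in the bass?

C-sharp augmented seventh in root position is C-sharp–E-sharp–G-double-sharp–B.
Third inversion places the seventh in the bass, which is B.

B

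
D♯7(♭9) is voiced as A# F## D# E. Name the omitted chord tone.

C#

The full D♯7(♭9) chord is D#, F##, A#, C#, E.
Comparing with the voicing, the minor 7th (7th) — C# — is absent.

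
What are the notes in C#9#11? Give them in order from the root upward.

C#9#11: dominant ninth sharp eleven on C#.
root → C#
3rd (major 3rd) → E#
5th (perfect 5th) → G#
7th (minor 7th) → B
9th (major 9th) → D#
11th (augmented 11th) → F##

C# E# G# B D# F##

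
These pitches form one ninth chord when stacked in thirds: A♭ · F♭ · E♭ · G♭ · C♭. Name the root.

F♭

Stacking in thirds gives F♭ – A♭ – C♭ – E♭ – G♭, so F♭ is the root — F♭ major ninth.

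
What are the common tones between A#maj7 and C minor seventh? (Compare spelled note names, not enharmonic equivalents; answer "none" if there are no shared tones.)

none

A#maj7 = A#, C##, E#, G##.
C minor seventh = C, Eb, G, Bb.
Shared: none.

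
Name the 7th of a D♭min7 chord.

D♭min7 is built on D♭; its 7th is a minor 7th above the root.
A seventh above D uses the letter C, and the minor 7th above D♭ is C♭.

C♭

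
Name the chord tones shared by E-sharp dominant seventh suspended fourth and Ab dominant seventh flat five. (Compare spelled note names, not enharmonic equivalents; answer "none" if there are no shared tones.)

none

E-sharp dominant seventh suspended fourth: E-sharp A-sharp B-sharp D-sharp
Ab dominant seventh flat five: A-flat C E-double-flat G-flat
Common to both → none.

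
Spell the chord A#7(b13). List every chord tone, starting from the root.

A#7(b13) is a dominant seventh flat thirteen built on A♯.
Root: A♯
Major 3rd (3rd): C𝄪
Perfect 5th (5th): E♯
Minor 7th (7th): G♯
Minor 13th (13th): F♯

A♯, C𝄪, E♯, G♯, F♯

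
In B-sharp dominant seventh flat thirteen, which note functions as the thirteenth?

Root of B-sharp dominant seventh flat thirteen = B-sharp. The 13th is a minor 13th: B-sharp up a minor 13th → G-sharp.

G-sharp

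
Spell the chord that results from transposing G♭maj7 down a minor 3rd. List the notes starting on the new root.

Eb, G, Bb, D

Gb down a minor 3rd → Eb. New chord: Eb major seventh.
Root: Eb
Major 3rd (3rd): G
Perfect 5th (5th): Bb
Major 7th (7th): D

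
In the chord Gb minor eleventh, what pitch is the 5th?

Root of Gb minor eleventh = G-flat. The 5th is a perfect 5th: G-flat up a perfect 5th → D-flat.

D-flat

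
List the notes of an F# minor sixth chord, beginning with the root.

F-sharp, A, C-sharp, D-sharp

F# minor sixth is a minor sixth built on F-sharp.
F-sharp — root
A — minor 3rd
C-sharp — perfect 5th
D-sharp — major 6th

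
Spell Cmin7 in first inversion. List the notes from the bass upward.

Eb G Bb C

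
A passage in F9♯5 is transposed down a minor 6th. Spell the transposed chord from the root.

A – C♯ – E♯ – G – B

A minor 6th down from F is A, so the new chord is A dominant ninth sharp five.
Root: A
Major 3rd (3rd): C♯
Augmented 5th (5th): E♯
Minor 7th (7th): G
Major 9th (9th): B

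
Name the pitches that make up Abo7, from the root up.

Ab, Cb, Ebb, Gbb

Root Ab, quality diminished seventh:
root → Ab
3rd (minor 3rd) → Cb
5th (diminished 5th) → Ebb
7th (diminished 7th) → Gbb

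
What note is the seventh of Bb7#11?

Root of Bb7#11 = Bb. The 7th is a minor 7th: Bb up a minor 7th → Ab.

Ab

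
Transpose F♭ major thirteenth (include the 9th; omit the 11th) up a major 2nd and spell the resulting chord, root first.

Gb  Bb  Db  F  Ab  Eb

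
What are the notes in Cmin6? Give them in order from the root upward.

Cmin6: minor sixth on C.
C — root
Eb — minor 3rd
G — perfect 5th
A — major 6th

C, Eb, G, A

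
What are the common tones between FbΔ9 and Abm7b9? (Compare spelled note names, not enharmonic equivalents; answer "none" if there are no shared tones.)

FbΔ9 = Fb, Ab, Cb, Eb, Gb.
Abm7b9 = Ab, Cb, Eb, Gb, Bbb.
Shared: Ab, Cb, Eb, Gb.

Ab, Cb, Eb, Gb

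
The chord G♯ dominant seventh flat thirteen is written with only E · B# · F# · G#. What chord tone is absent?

The full G♯ dominant seventh flat thirteen chord is G#, B#, D#, F#, E.
Comparing with the voicing, the perfect 5th (5th) — D# — is absent.

D#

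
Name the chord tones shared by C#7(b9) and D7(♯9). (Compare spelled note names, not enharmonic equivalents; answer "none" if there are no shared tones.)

C#7(b9) = C#, E#, G#, B, D.
D7(♯9) = D, F#, A, C, E#.
Shared: E#, D.

E#, D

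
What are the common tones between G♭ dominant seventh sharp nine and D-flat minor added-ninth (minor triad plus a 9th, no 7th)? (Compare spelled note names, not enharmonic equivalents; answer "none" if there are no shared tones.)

G♭ dominant seventh sharp nine = G-flat, B-flat, D-flat, F-flat, A.
D-flat minor added-ninth = D-flat, F-flat, A-flat, E-flat.
Shared: D-flat, F-flat.

D-flat, F-flat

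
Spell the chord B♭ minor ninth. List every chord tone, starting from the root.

B♭  D♭  F  A♭  C

Root B♭, quality minor ninth:
root → B♭
3rd (minor 3rd) → D♭
5th (perfect 5th) → F
7th (minor 7th) → A♭
9th (major 9th) → C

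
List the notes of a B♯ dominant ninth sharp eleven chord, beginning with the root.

B♯ dominant ninth sharp eleven is a dominant ninth sharp eleven built on B-sharp.
- root: B-sharp
- major 3rd: D-double-sharp
- perfect 5th: F-double-sharp
- minor 7th: A-sharp
- major 9th: C-double-sharp
- augmented 11th: E-double-sharp

B-sharp  D-double-sharp  F-double-sharp  A-sharp  C-double-sharp  E-double-sharp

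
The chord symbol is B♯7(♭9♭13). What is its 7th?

A#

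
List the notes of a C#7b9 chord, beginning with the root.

C#7b9 is a dominant seventh flat nine built on C#.
Root: C#
Major 3rd (3rd): E#
Perfect 5th (5th): G#
Minor 7th (7th): B
Minor 9th (9th): D

C# – E# – G# – B – D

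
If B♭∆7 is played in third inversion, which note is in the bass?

A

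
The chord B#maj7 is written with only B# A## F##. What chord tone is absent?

D##

B#maj7 = B#, D##, F##, A##. The voicing lacks the 3rd (major 3rd), D##.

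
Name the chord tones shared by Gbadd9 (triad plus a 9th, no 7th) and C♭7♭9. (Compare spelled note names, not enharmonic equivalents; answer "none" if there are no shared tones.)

Gbadd9: G♭ B♭ D♭ A♭
C♭7♭9: C♭ E♭ G♭ B𝄫 D𝄫
Common to both → G♭.

G♭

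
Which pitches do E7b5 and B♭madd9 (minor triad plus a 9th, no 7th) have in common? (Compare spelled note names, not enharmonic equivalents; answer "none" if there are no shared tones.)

Bb

E7b5 = E, G#, Bb, D.
B♭madd9 = Bb, Db, F, C.
Shared: Bb.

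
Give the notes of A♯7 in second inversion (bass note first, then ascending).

E#, G#, A#, C##

A♯7 = A#–C##–E#–G#; second inversion → fifth (E#) lowest.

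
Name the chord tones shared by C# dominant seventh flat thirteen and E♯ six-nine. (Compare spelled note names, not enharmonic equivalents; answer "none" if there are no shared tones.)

E♯

C# dominant seventh flat thirteen = C♯, E♯, G♯, B, A.
E♯ six-nine = E♯, G𝄪, B♯, C𝄪, F𝄪.
Shared: E♯.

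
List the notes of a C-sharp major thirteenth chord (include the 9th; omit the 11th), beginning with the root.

C-sharp major thirteenth: major thirteenth on C-sharp.
C-sharp — root
E-sharp — major 3rd
G-sharp — perfect 5th
B-sharp — major 7th
D-sharp — major 9th
A-sharp — major 13th

C-sharp E-sharp G-sharp B-sharp D-sharp A-sharp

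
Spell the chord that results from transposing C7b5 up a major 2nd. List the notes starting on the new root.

Transposed root: C → D (major 2nd up). So we spell D dominant seventh flat five:
Root: D
Major 3rd (3rd): F#
Diminished 5th (5th): Ab
Minor 7th (7th): C

D, F#, Ab, C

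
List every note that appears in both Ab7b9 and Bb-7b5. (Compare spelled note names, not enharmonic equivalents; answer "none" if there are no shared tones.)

A♭

Ab7b9: A♭ C E♭ G♭ B𝄫
Bb-7b5: B♭ D♭ F♭ A♭
Common to both → A♭.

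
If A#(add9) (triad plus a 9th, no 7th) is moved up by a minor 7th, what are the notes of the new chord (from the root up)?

G♯ – B♯ – D♯ – A♯

Transposed root: A♯ → G♯ (minor 7th up). So we spell G♯ added-ninth:
root → G♯
3rd (major 3rd) → B♯
5th (perfect 5th) → D♯
9th (major 9th) → A♯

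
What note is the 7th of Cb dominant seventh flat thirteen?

Root of Cb dominant seventh flat thirteen = C-flat. The 7th is a minor 7th: C-flat up a minor 7th → B-double-flat.

B-double-flat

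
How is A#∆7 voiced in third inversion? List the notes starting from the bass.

G##  A#  C##  E#

A#∆7 = A#–C##–E#–G##; third inversion → seventh (G##) lowest.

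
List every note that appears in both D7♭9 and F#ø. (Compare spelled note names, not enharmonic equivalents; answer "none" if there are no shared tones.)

D7♭9: D F# A C Eb
F#ø: F# A C E
Common to both → F#, A, C.

F# – A – C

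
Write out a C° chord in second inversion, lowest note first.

Gb, C, Eb

C° = C–Eb–Gb; second inversion → fifth (Gb) lowest.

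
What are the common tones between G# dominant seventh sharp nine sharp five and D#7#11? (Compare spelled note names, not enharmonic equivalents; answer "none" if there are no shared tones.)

none

G# dominant seventh sharp nine sharp five: G# B# D## F# A##
D#7#11: D# F## A# C# G##
Common to both → none.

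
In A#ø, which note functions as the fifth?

A#ø is built on A#; its 5th is a diminished 5th above the root.
A fifth above A uses the letter E, and the diminished 5th above A# is E.

E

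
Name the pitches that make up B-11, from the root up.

B D F# A C# E

B-11 is a minor eleventh built on B.
Root: B
Minor 3rd (3rd): D
Perfect 5th (5th): F#
Minor 7th (7th): A
Major 9th (9th): C#
Perfect 11th (11th): E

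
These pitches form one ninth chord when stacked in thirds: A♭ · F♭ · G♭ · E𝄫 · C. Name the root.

F♭

Stacking in thirds gives F♭ – A♭ – C – E𝄫 – G♭, so F♭ is the root — F♭ dominant ninth sharp five.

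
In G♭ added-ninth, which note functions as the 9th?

Root of G♭ added-ninth = G-flat. The 9th is a major 9th: G-flat up a major 9th → A-flat.

A-flat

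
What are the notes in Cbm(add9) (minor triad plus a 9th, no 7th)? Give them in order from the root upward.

Cbm(add9): minor added-ninth on Cb.
- root: Cb
- minor 3rd: Ebb
- perfect 5th: Gb
- major 9th: Db

Cb  Ebb  Gb  Db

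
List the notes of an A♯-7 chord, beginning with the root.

A♯-7 is a minor seventh built on A♯.
Root: A♯
Minor 3rd (3rd): C♯
Perfect 5th (5th): E♯
Minor 7th (7th): G♯

A♯ – C♯ – E♯ – G♯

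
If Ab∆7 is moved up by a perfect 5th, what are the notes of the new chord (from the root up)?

Eb G Bb D

Ab up a perfect 5th → Eb. New chord: Eb major seventh.
root → Eb
3rd (major 3rd) → G
5th (perfect 5th) → Bb
7th (major 7th) → D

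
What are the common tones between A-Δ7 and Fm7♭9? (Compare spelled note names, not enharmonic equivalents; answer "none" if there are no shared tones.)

A-Δ7: A C E G♯
Fm7♭9: F A♭ C E♭ G♭
Common to both → C.

C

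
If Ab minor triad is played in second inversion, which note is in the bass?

Eb

Ab minor triad = Ab–Cb–Eb. Second inversion → fifth in the bass = Eb.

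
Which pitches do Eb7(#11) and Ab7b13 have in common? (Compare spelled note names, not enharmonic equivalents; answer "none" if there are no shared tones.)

E♭

Eb7(#11): E♭ G B♭ D♭ A
Ab7b13: A♭ C E♭ G♭ F♭
Common to both → E♭.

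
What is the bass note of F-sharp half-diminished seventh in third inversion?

F-sharp half-diminished seventh in root position is F-sharp–A–C–E.
Third inversion places the seventh in the bass, which is E.

E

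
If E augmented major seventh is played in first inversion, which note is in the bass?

G-sharp

E augmented major seventh = E–G-sharp–B-sharp–D-sharp. First inversion → third in the bass = G-sharp.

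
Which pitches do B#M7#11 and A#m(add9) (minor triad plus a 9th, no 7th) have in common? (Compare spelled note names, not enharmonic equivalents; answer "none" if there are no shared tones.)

B#M7#11: B# D## F## A## E##
A#m(add9): A# C# E# B#
Common to both → B#.

B#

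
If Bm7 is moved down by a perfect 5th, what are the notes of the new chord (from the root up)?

E, G, B, D

Transposed root: B → E (perfect 5th down). So we spell E minor seventh:
Root: E
Minor 3rd (3rd): G
Perfect 5th (5th): B
Minor 7th (7th): D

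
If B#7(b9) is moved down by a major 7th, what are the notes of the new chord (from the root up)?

A major 7th down from B# is C#, so the new chord is C# dominant seventh flat nine.
root → C#
3rd (major 3rd) → E#
5th (perfect 5th) → G#
7th (minor 7th) → B
9th (minor 9th) → D

C#, E#, G#, B, D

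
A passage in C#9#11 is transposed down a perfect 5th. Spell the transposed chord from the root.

A perfect 5th down from C♯ is F♯, so the new chord is F♯ dominant ninth sharp eleven.
Root: F♯
Major 3rd (3rd): A♯
Perfect 5th (5th): C♯
Minor 7th (7th): E
Major 9th (9th): G♯
Augmented 11th (11th): B♯

F♯ A♯ C♯ E G♯ B♯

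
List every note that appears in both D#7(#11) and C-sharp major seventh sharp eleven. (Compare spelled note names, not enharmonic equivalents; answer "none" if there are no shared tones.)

D#7(#11) = D#, F##, A#, C#, G##.
C-sharp major seventh sharp eleven = C#, E#, G#, B#, F##.
Shared: F##, C#.

F##, C#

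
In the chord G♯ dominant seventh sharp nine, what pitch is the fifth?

G♯ dominant seventh sharp nine is built on G-sharp; its 5th is a perfect 5th above the root.
A fifth above G uses the letter D, and the perfect 5th above G-sharp is D-sharp.

D-sharp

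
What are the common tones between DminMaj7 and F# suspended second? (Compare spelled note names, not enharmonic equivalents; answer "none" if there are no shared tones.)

C♯

DminMaj7 = D, F, A, C♯.
F# suspended second = F♯, G♯, C♯.
Shared: C♯.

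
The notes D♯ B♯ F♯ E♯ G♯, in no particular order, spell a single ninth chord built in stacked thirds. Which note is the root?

E♯

Arranged so that each adjacent pair is a third by letter name: E♯ – G♯ – B♯ – D♯ – F♯.
The bottom of that stack, E♯, is the root (this is E♯ minor seventh flat nine).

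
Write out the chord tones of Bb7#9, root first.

Bb – D – F – Ab – C#

Bb7#9 is a dominant seventh sharp nine built on Bb.
- root: Bb
- major 3rd: D
- perfect 5th: F
- minor 7th: Ab
- augmented 9th: C#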